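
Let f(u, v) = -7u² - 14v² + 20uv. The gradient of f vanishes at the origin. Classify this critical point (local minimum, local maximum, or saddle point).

saddle point

The Hessian at the origin is H = [[-14, 20], [20, -28]].
det H = -14·-28 − (20)² = -8 < 0, so H is indefinite.
Therefore the origin is a saddle point.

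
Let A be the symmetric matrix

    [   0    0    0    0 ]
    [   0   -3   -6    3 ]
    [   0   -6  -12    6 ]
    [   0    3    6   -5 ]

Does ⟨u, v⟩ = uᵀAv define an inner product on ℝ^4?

no

Row-reducing A symmetrically gives the diagonal entries 0, -3, 0, -2.
So there are 2 negative, 2 zero pivots.
Hence Q is negative semidefinite.
⟨·,·⟩ is an inner product exactly when A is positive definite.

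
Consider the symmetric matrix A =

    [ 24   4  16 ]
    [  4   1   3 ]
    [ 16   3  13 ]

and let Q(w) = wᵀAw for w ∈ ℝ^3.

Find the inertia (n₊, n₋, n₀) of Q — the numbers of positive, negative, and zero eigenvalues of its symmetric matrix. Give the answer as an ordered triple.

(3, 0, 0)

Applying the same elementary operations to the rows and columns of A produces a congruent diagonal matrix with entries 24, 1/3, 2.
Counting signs: 3 positive.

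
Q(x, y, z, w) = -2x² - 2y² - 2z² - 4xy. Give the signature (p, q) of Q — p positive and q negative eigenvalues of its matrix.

Write A = [[-2, -2, 0, 0], [-2, -2, 0, 0], [0, 0, -2, 0], [0, 0, 0, 0]].
Symmetric row and column elimination reduces A to a congruent diagonal form with pivots -2, 0, -2, 0.
So there are 2 negative, 2 zero pivots.

(0, 2)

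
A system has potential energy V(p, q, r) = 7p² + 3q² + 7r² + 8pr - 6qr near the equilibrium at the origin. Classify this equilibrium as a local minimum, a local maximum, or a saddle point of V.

The Hessian at the origin is H = [[14, 0, 8], [0, 6, -6], [8, -6, 14]].
Row-reducing H symmetrically gives the diagonal entries 14, 6, 24/7.
Counting signs: 3 positive.
H is positive definite, so the origin is a strict local minimum.

local minimum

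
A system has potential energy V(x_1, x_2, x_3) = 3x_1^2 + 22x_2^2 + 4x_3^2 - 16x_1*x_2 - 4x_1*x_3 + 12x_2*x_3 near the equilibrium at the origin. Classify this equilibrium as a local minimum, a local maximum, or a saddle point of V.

The Hessian at the origin is H = [[6, -16, -4], [-16, 44, 12], [-4, 12, 8]].
Applying the same elementary operations to the rows and columns of H produces a congruent diagonal matrix with entries 6, 4/3, 4.
So there are 3 positive pivots.
H is positive definite, so the origin is a strict local minimum.

local minimum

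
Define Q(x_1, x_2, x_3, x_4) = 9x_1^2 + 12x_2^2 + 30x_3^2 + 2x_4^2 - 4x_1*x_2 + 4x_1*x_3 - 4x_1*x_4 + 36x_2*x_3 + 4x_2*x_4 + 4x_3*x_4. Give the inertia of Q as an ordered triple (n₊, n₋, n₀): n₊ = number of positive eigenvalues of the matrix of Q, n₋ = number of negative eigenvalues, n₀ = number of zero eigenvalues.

(4, 0, 0)

Write A = [[9, -2, 2, -2], [-2, 12, 18, 2], [2, 18, 30, 2], [-2, 2, 2, 2]].
An LDLᵀ factorisation of A has diagonal entries 9, 104/9, 3/26, 4/3.
So there are 4 positive pivots.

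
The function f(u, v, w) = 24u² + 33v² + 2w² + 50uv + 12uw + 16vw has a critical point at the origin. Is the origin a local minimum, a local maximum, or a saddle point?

The Hessian at the origin is H = [[48, 50, 12], [50, 66, 16], [12, 16, 4]].
Applying the same elementary operations to the rows and columns of H produces a congruent diagonal matrix with entries 48, 167/12, 20/167.
So there are 3 positive pivots.
H is positive definite, so the origin is a strict local minimum.

local minimum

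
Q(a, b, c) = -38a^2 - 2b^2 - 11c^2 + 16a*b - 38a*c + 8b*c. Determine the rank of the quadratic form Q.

The associated matrix is A = [[-38, 8, -19], [8, -2, 4], [-19, 4, -11]].
Symmetric row and column elimination reduces A to a congruent diagonal form with pivots -38, -6/19, -3/2.
That gives 3 negative pivots.
The rank is the number of nonzero pivots: 3.

3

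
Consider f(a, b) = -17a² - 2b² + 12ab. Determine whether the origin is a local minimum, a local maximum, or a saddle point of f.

The Hessian at the origin is H = [[-34, 12], [12, -4]].
det H = -34·-4 − (12)² = -8 < 0, so H is indefinite.
Therefore the origin is a saddle point.

saddle point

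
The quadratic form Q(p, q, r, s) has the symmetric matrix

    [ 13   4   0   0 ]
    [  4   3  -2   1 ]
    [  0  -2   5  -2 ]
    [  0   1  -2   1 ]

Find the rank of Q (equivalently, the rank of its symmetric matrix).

4

Row-reducing A symmetrically gives the diagonal entries 13, 23/13, 63/23, 10/63.
That gives 4 positive pivots.
The rank is the number of nonzero pivots: 4.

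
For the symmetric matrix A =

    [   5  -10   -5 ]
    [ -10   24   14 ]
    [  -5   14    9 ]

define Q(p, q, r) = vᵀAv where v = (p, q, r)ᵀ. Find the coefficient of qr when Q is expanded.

28

The coefficient of qr is A[2,3] + A[3,2] = 2·14 = 28.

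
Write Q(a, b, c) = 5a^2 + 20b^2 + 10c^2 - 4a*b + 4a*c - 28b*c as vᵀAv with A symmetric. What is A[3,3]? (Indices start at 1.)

10

The coefficient of c^2 in Q is 10, and that is exactly A[3,3].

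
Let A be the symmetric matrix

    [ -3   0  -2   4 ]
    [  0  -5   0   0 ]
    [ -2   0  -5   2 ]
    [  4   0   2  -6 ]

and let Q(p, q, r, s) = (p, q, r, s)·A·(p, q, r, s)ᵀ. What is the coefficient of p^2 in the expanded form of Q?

-3

The coefficient of p^2 is the diagonal entry A[1,1] = -3.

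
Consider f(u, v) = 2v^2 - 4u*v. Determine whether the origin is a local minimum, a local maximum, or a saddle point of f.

The Hessian at the origin is H = [[0, -4], [-4, 4]].
det H = 0·4 − (-4)² = -16 < 0, so H is indefinite.
Therefore the origin is a saddle point.

saddle point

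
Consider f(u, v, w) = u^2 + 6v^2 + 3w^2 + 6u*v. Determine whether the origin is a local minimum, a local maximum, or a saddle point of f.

saddle point

The Hessian at the origin is H = [[2, 6, 0], [6, 12, 0], [0, 0, 6]].
Row-reducing H symmetrically gives the diagonal entries 2, -6, 6.
That gives 2 positive, 1 negative pivots.
H is indefinite, so the origin is a saddle point.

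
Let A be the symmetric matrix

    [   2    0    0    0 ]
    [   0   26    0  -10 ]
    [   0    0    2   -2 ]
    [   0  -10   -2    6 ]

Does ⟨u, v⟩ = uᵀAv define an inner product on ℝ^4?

Leading principal minors: Δ_1 = 2, Δ_2 = 52, Δ_3 = 104, Δ_4 = 16.
All leading principal minors are positive, so by Sylvester's criterion Q is positive definite.
⟨·,·⟩ is an inner product exactly when A is positive definite.

yes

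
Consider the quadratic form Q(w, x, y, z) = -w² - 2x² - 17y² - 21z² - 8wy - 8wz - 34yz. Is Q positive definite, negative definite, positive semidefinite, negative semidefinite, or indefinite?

The symmetric matrix is A = [[-1, 0, -4, -4], [0, -2, 0, 0], [-4, 0, -17, -17], [-4, 0, -17, -21]].
Row-reducing A symmetrically gives the diagonal entries -1, -2, -1, -4.
That gives 4 negative pivots.
Hence Q is negative definite.

negative definite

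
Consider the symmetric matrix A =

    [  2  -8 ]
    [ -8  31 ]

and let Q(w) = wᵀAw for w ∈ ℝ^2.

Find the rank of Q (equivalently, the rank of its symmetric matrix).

Row-reducing A symmetrically gives the diagonal entries 2, -1.
Counting signs: 1 positive, 1 negative.
The rank is the number of nonzero pivots: 2.

2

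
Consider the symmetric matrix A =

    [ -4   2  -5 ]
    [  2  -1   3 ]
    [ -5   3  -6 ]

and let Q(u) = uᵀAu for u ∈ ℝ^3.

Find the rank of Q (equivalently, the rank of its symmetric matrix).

3

Row reduction of A gives 3 nonzero rows, so rank A = 3.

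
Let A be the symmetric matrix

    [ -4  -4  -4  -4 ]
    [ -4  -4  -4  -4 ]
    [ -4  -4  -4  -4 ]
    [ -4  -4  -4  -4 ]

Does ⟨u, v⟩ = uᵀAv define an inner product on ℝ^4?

no

Symmetric row and column elimination reduces A to a congruent diagonal form with pivots -4, 0, 0, 0.
That gives 1 negative, 3 zero pivots.
Hence Q is negative semidefinite.
⟨·,·⟩ is an inner product exactly when A is positive definite.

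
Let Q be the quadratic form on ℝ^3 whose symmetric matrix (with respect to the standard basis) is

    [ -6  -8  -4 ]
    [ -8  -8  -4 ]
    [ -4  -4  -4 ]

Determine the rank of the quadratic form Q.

An LDLᵀ factorisation of A has diagonal entries -6, 8/3, -2.
So there are 1 positive, 2 negative pivots.
The rank is the number of nonzero pivots: 3.

3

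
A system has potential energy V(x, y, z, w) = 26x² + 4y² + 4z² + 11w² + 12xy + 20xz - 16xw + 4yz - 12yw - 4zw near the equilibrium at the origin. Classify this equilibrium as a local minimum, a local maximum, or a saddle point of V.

The Hessian at the origin is H = [[52, 12, 20, -16], [12, 8, 4, -12], [20, 4, 8, -4], [-16, -12, -4, 22]].
Symmetric row and column elimination reduces H to a congruent diagonal form with pivots 52, 68/13, 4/17, -2.
That gives 3 positive, 1 negative pivots.
H is indefinite, so the origin is a saddle point.

saddle point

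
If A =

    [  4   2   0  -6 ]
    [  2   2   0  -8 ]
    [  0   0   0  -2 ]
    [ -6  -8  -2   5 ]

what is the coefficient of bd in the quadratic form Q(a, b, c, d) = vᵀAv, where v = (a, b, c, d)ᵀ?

The coefficient of bd is A[2,4] + A[4,2] = 2·(-8) = -16.

-16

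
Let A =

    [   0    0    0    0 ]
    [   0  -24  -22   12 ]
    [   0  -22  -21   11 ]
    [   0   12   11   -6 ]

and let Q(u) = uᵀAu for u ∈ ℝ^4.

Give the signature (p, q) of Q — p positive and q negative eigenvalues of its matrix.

Symmetric row and column elimination reduces A to a congruent diagonal form with pivots 0, -24, -5/6, 0.
That gives 2 negative, 2 zero pivots.

(0, 2)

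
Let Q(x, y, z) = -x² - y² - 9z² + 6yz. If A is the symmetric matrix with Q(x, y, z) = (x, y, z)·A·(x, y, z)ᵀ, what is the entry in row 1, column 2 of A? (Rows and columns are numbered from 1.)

The coefficient of x·y in Q is 0. For a symmetric A this equals A[1,2] + A[2,1] = 2·A[1,2].
So A[1,2] = 0/2 = 0.

0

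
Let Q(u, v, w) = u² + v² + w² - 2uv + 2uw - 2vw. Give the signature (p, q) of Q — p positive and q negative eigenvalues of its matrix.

(1, 0)

Write A = [[1, -1, 1], [-1, 1, -1], [1, -1, 1]].
Applying the same elementary operations to the rows and columns of A produces a congruent diagonal matrix with entries 1, 0, 0.
Counting signs: 1 positive, 2 zero.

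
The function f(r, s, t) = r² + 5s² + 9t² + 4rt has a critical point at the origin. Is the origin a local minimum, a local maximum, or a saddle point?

local minimum

The Hessian at the origin is H = [[2, 0, 4], [0, 10, 0], [4, 0, 18]].
An LDLᵀ factorisation of H has diagonal entries 2, 10, 10.
Counting signs: 3 positive.
H is positive definite, so the origin is a strict local minimum.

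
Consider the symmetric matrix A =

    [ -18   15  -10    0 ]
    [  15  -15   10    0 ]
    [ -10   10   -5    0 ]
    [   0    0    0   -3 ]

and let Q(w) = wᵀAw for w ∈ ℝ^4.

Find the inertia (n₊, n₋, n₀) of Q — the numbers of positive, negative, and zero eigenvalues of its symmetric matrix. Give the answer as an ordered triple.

(1, 3, 0)

Applying the same elementary operations to the rows and columns of A produces a congruent diagonal matrix with entries -18, -5/2, 5/3, -3.
That gives 1 positive, 3 negative pivots.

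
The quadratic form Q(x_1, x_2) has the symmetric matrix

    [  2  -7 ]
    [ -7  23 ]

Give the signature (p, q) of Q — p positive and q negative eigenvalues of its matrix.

(1, 1)

Symmetric row and column elimination reduces A to a congruent diagonal form with pivots 2, -3/2.
Counting signs: 1 positive, 1 negative.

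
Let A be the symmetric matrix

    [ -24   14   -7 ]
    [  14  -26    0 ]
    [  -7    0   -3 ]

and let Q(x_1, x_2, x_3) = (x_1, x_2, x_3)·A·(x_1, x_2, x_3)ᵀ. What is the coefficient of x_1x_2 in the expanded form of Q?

The coefficient of x_1x_2 is A[1,2] + A[2,1] = 2·14 = 28.

28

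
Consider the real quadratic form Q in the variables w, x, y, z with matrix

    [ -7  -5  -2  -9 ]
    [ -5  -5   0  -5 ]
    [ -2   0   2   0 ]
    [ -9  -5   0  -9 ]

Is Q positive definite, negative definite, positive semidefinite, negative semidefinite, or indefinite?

indefinite

Congruent diagonalization of A (simultaneous row and column reduction) yields pivots -7, -10/7, 4, 0.
That gives 1 positive, 2 negative, 1 zero pivots.
Hence Q is indefinite.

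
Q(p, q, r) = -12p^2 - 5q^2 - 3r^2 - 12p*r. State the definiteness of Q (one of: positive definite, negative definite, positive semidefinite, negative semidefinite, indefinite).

Write A = [[-12, 0, -6], [0, -5, 0], [-6, 0, -3]].
Applying the same elementary operations to the rows and columns of A produces a congruent diagonal matrix with entries -12, -5, 0.
Counting signs: 2 negative, 1 zero.
Hence Q is negative semidefinite.

negative semidefinite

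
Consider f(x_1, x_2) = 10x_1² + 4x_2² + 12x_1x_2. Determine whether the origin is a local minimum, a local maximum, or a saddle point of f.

The Hessian at the origin is H = [[20, 12], [12, 8]].
det H = 20·8 − (12)² = 16 > 0 and H[1,1] = 20 > 0, so H is positive definite.
Therefore the origin is a local minimum.

local minimum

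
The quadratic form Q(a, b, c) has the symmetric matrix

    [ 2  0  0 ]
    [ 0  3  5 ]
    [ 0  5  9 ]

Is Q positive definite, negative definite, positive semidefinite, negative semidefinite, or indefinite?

positive definite

Symmetric row and column elimination reduces A to a congruent diagonal form with pivots 2, 3, 2/3.
Counting signs: 3 positive.
Hence Q is positive definite.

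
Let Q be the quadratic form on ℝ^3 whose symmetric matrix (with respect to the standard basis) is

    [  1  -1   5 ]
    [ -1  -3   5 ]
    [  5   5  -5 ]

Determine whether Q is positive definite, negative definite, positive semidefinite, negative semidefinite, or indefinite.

indefinite

Congruent diagonalization of A (simultaneous row and column reduction) yields pivots 1, -4, -5.
That gives 1 positive, 2 negative pivots.
Hence Q is indefinite.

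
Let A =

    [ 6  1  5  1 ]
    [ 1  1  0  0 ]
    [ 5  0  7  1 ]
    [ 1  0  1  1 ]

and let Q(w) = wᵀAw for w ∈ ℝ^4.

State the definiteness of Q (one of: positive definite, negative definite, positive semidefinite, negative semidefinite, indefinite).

positive definite

Congruent diagonalization of A (simultaneous row and column reduction) yields pivots 6, 5/6, 2, 4/5.
Counting signs: 4 positive.
Hence Q is positive definite.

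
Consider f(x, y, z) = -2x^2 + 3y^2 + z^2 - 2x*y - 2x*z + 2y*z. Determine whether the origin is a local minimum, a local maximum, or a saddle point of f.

The Hessian at the origin is H = [[-4, -2, -2], [-2, 6, 2], [-2, 2, 2]].
Congruent diagonalization of H (simultaneous row and column reduction) yields pivots -4, 7, 12/7.
That gives 2 positive, 1 negative pivots.
H is indefinite, so the origin is a saddle point.

saddle point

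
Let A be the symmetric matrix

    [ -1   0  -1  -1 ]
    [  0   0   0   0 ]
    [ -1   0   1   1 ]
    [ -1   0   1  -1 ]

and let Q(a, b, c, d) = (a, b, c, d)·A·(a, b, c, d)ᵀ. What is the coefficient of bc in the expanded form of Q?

The coefficient of bc is A[2,3] + A[3,2] = 2·0 = 0.

0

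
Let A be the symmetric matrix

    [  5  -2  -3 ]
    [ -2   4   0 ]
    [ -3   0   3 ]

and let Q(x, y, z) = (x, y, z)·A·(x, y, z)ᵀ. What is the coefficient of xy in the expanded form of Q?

The coefficient of xy is A[1,2] + A[2,1] = 2·(-2) = -4.

-4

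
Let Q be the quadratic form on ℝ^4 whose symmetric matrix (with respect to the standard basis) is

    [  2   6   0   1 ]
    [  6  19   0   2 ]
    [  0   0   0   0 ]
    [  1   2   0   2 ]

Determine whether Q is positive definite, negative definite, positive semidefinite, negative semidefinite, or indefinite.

positive semidefinite

Congruent diagonalization of A (simultaneous row and column reduction) yields pivots 2, 1, 0, 1/2.
That gives 3 positive, 1 zero pivots.
Hence Q is positive semidefinite.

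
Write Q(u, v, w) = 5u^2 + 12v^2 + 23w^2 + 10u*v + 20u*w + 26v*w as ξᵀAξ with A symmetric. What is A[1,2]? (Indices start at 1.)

The coefficient of u·v in Q is 10. For a symmetric A this equals A[1,2] + A[2,1] = 2·A[1,2].
So A[1,2] = 10/2 = 5.

5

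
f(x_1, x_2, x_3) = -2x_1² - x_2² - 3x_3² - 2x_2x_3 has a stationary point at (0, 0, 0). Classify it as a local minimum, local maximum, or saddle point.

The Hessian at the origin is H = [[-4, 0, 0], [0, -2, -2], [0, -2, -6]].
Applying the same elementary operations to the rows and columns of H produces a congruent diagonal matrix with entries -4, -2, -4.
Counting signs: 3 negative.
H is negative definite, so the origin is a strict local maximum.

local maximum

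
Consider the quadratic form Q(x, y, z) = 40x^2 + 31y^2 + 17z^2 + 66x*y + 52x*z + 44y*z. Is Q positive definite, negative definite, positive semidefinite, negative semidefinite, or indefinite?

positive definite

The symmetric matrix of Q is A = [[40, 33, 26], [33, 31, 22], [26, 22, 17]].
Leading principal minors: Δ_1 = 40, Δ_2 = 151, Δ_3 = 3.
All leading principal minors are positive, so by Sylvester's criterion Q is positive definite.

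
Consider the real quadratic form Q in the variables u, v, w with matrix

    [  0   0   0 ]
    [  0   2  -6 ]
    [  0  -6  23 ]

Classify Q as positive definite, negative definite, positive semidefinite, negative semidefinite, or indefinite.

positive semidefinite

Congruent diagonalization of A (simultaneous row and column reduction) yields pivots 0, 2, 5.
That gives 2 positive, 1 zero pivots.
Hence Q is positive semidefinite.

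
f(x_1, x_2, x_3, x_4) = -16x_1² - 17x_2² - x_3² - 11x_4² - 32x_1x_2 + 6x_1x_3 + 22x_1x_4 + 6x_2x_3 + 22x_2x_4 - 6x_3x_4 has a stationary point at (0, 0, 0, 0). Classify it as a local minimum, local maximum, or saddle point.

The Hessian at the origin is H = [[-32, -32, 6, 22], [-32, -34, 6, 22], [6, 6, -2, -6], [22, 22, -6, -22]].
Applying the same elementary operations to the rows and columns of H produces a congruent diagonal matrix with entries -32, -2, -7/8, -20/7.
So there are 4 negative pivots.
H is negative definite, so the origin is a strict local maximum.

local maximum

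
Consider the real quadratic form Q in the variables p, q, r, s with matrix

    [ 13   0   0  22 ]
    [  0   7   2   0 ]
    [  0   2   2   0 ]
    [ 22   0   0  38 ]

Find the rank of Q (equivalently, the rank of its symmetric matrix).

An LDLᵀ factorisation of A has diagonal entries 13, 7, 10/7, 10/13.
So there are 4 positive pivots.
The rank is the number of nonzero pivots: 4.

4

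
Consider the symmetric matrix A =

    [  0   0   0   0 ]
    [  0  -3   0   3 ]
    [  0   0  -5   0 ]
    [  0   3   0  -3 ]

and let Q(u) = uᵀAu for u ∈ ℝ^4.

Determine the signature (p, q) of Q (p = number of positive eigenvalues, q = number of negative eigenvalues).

Applying the same elementary operations to the rows and columns of A produces a congruent diagonal matrix with entries 0, -3, -5, 0.
Counting signs: 2 negative, 2 zero.

(0, 2)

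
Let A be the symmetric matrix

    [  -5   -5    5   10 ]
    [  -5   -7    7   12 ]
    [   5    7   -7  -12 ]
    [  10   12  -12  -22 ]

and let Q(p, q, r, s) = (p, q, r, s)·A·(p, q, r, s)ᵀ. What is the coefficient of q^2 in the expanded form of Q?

-7

The coefficient of q^2 is the diagonal entry A[2,2] = -7.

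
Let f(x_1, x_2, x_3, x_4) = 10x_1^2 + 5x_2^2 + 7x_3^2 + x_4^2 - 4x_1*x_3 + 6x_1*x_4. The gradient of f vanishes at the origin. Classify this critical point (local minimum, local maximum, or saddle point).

local minimum

The Hessian at the origin is H = [[20, 0, -4, 6], [0, 10, 0, 0], [-4, 0, 14, 0], [6, 0, 0, 2]].
Symmetric row and column elimination reduces H to a congruent diagonal form with pivots 20, 10, 66/5, 1/11.
So there are 4 positive pivots.
H is positive definite, so the origin is a strict local minimum.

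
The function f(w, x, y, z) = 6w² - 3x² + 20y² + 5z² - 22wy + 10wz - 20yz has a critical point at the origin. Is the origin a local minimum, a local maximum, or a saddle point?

The Hessian at the origin is H = [[12, 0, -22, 10], [0, -6, 0, 0], [-22, 0, 40, -20], [10, 0, -20, 10]].
Symmetric row and column elimination reduces H to a congruent diagonal form with pivots 12, -6, -1/3, 10.
Counting signs: 2 positive, 2 negative.
H is indefinite, so the origin is a saddle point.

saddle point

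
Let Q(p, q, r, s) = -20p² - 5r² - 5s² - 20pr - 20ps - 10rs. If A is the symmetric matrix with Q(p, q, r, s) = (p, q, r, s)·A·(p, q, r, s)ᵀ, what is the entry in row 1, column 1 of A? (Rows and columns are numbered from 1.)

-20

The coefficient of p² in Q is -20, and that is exactly A[1,1].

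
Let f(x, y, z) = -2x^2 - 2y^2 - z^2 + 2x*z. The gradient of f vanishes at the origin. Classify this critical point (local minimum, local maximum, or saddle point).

local maximum

The Hessian at the origin is H = [[-4, 0, 2], [0, -4, 0], [2, 0, -2]].
Symmetric row and column elimination reduces H to a congruent diagonal form with pivots -4, -4, -1.
That gives 3 negative pivots.
H is negative definite, so the origin is a strict local maximum.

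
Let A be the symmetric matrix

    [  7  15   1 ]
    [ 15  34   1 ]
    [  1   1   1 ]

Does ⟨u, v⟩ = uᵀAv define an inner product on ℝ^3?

yes

Symmetric row and column elimination reduces A to a congruent diagonal form with pivots 7, 13/7, 2/13.
Counting signs: 3 positive.
Hence Q is positive definite.
⟨·,·⟩ is an inner product exactly when A is positive definite.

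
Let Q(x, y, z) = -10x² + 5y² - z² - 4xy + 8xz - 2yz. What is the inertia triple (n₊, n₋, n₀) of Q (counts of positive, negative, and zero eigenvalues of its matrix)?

(1, 1, 1)

The associated matrix is A = [[-10, -2, 4], [-2, 5, -1], [4, -1, -1]].
Row-reducing A symmetrically gives the diagonal entries -10, 27/5, 0.
Counting signs: 1 positive, 1 negative, 1 zero.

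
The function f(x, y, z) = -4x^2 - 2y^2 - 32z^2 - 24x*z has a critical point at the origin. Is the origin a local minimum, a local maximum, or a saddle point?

saddle point

The Hessian at the origin is H = [[-8, 0, -24], [0, -4, 0], [-24, 0, -64]].
An LDLᵀ factorisation of H has diagonal entries -8, -4, 8.
Counting signs: 1 positive, 2 negative.
H is indefinite, so the origin is a saddle point.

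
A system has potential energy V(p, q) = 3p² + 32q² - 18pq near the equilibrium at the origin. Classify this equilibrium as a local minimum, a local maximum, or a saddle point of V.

The Hessian at the origin is H = [[6, -18], [-18, 64]].
det H = 6·64 − (-18)² = 60 > 0 and H[1,1] = 6 > 0, so H is positive definite.
Therefore the origin is a local minimum.

local minimum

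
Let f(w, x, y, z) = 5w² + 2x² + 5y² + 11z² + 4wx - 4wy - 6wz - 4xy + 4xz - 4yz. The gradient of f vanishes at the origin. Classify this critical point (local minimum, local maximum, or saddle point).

The Hessian at the origin is H = [[10, 4, -4, -6], [4, 4, -4, 4], [-4, -4, 10, -4], [-6, 4, -4, 22]].
Applying the same elementary operations to the rows and columns of H produces a congruent diagonal matrix with entries 10, 12/5, 6, 4/3.
Counting signs: 4 positive.
H is positive definite, so the origin is a strict local minimum.

local minimum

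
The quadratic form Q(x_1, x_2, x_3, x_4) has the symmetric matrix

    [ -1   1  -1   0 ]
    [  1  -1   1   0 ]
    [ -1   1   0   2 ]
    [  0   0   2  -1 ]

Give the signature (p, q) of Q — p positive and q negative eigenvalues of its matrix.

(1, 2)

Congruent diagonalization of A (simultaneous row and column reduction) yields pivots -1, 0, 1, -5.
So there are 1 positive, 2 negative, 1 zero pivots.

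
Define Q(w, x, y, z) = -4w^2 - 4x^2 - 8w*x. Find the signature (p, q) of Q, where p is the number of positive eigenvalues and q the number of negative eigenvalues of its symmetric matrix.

Write A = [[-4, -4, 0, 0], [-4, -4, 0, 0], [0, 0, 0, 0], [0, 0, 0, 0]].
Applying the same elementary operations to the rows and columns of A produces a congruent diagonal matrix with entries -4, 0, 0, 0.
Counting signs: 1 negative, 3 zero.

(0, 1)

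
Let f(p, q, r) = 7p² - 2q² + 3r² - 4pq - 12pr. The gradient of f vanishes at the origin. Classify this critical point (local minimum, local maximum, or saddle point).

The Hessian at the origin is H = [[14, -4, -12], [-4, -4, 0], [-12, 0, 6]].
Row-reducing H symmetrically gives the diagonal entries 14, -36/7, -2.
So there are 1 positive, 2 negative pivots.
H is indefinite, so the origin is a saddle point.

saddle point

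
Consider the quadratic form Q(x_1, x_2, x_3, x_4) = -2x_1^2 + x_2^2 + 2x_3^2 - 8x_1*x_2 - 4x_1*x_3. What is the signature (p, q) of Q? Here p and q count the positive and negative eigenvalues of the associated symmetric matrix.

(2, 1)

Write A = [[-2, -4, -2, 0], [-4, 1, 0, 0], [-2, 0, 2, 0], [0, 0, 0, 0]].
Congruent diagonalization of A (simultaneous row and column reduction) yields pivots -2, 9, 20/9, 0.
So there are 2 positive, 1 negative, 1 zero pivots.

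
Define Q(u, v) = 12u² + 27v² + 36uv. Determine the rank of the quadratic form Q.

1

The associated matrix is A = [[12, 18], [18, 27]].
Row-reducing A symmetrically gives the diagonal entries 12, 0.
So there are 1 positive, 1 zero pivots.
The rank is the number of nonzero pivots: 1.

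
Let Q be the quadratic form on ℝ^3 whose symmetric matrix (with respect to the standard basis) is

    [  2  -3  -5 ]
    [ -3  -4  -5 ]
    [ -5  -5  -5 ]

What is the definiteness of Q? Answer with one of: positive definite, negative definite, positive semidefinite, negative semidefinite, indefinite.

Applying the same elementary operations to the rows and columns of A produces a congruent diagonal matrix with entries 2, -17/2, 15/17.
So there are 2 positive, 1 negative pivots.
Hence Q is indefinite.

indefinite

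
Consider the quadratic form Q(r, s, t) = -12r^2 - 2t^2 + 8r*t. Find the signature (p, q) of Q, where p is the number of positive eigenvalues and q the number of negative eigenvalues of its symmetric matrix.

Write A = [[-12, 0, 4], [0, 0, 0], [4, 0, -2]].
Applying the same elementary operations to the rows and columns of A produces a congruent diagonal matrix with entries -12, 0, -2/3.
So there are 2 negative, 1 zero pivots.

(0, 2)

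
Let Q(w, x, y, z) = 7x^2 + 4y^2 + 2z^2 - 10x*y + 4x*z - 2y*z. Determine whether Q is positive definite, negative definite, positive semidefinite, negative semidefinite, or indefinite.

Write A = [[0, 0, 0, 0], [0, 7, -5, 2], [0, -5, 4, -1], [0, 2, -1, 2]].
Applying the same elementary operations to the rows and columns of A produces a congruent diagonal matrix with entries 0, 7, 3/7, 1.
Counting signs: 3 positive, 1 zero.
Hence Q is positive semidefinite.

positive semidefinite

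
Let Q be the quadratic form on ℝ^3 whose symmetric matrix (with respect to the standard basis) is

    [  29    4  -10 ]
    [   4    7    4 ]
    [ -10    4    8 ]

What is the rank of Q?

Applying the same elementary operations to the rows and columns of A produces a congruent diagonal matrix with entries 29, 187/29, 12/187.
That gives 3 positive pivots.
The rank is the number of nonzero pivots: 3.

3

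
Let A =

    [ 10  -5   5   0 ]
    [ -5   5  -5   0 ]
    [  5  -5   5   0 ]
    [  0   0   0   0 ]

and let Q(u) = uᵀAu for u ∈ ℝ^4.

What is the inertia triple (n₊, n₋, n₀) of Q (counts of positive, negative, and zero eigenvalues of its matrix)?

Symmetric row and column elimination reduces A to a congruent diagonal form with pivots 10, 5/2, 0, 0.
That gives 2 positive, 2 zero pivots.

(2, 0, 2)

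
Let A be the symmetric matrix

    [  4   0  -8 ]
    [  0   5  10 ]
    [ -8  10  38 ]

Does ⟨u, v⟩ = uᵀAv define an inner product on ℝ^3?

yes

Symmetric row and column elimination reduces A to a congruent diagonal form with pivots 4, 5, 2.
So there are 3 positive pivots.
Hence Q is positive definite.
⟨·,·⟩ is an inner product exactly when A is positive definite.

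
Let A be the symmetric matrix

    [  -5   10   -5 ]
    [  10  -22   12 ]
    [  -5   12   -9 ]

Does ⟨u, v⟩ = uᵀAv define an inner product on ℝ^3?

An LDLᵀ factorisation of A has diagonal entries -5, -2, -2.
So there are 3 negative pivots.
Hence Q is negative definite.
⟨·,·⟩ is an inner product exactly when A is positive definite.

no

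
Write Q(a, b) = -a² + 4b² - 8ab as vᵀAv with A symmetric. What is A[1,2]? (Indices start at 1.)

The coefficient of a·b in Q is -8. For a symmetric A this equals A[1,2] + A[2,1] = 2·A[1,2].
So A[1,2] = -8/2 = -4.

-4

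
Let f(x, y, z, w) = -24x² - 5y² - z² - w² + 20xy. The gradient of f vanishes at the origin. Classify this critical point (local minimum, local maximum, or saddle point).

local maximum

The Hessian at the origin is H = [[-48, 20, 0, 0], [20, -10, 0, 0], [0, 0, -2, 0], [0, 0, 0, -2]].
Symmetric row and column elimination reduces H to a congruent diagonal form with pivots -48, -5/3, -2, -2.
That gives 4 negative pivots.
H is negative definite, so the origin is a strict local maximum.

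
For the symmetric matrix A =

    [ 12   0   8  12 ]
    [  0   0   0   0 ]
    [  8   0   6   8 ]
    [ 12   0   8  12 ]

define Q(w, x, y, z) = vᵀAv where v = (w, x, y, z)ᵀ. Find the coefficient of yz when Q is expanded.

16

The coefficient of yz is A[3,4] + A[4,3] = 2·8 = 16.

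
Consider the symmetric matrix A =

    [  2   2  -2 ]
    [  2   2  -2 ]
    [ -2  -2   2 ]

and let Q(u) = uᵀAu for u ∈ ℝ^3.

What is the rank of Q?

Row-reducing A symmetrically gives the diagonal entries 2, 0, 0.
So there are 1 positive, 2 zero pivots.
The rank is the number of nonzero pivots: 1.

1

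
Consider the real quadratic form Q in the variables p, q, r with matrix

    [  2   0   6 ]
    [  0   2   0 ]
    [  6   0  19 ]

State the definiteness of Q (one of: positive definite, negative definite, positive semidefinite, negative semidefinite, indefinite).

positive definite

Leading principal minors: Δ_1 = 2, Δ_2 = 4, Δ_3 = 4.
All leading principal minors are positive, so by Sylvester's criterion Q is positive definite.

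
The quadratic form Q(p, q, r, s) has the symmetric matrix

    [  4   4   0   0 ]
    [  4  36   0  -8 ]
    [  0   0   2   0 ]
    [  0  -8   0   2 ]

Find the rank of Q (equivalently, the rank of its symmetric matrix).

3

Applying the same elementary operations to the rows and columns of A produces a congruent diagonal matrix with entries 4, 32, 2, 0.
So there are 3 positive, 1 zero pivots.
The rank is the number of nonzero pivots: 3.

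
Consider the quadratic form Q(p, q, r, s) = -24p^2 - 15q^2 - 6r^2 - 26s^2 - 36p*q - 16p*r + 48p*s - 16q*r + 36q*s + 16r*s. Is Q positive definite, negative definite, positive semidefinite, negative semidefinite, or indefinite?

The symmetric matrix of Q is A = [[-24, -18, -8, 24], [-18, -15, -8, 18], [-8, -8, -6, 8], [24, 18, 8, -26]].
Leading principal minors: Δ_1 = -24, Δ_2 = 36, Δ_3 = -24, Δ_4 = 48.
The signs alternate starting with Δ_1 < 0, so by Sylvester's criterion Q is negative definite.

negative definite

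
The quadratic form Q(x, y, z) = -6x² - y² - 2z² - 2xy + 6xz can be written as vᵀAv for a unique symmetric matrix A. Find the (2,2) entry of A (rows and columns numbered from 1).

-1

The coefficient of y² in Q is -1, and that is exactly A[2,2].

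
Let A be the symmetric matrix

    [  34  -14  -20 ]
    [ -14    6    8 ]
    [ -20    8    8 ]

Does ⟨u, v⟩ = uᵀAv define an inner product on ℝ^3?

no

Applying the same elementary operations to the rows and columns of A produces a congruent diagonal matrix with entries 34, 4/17, -4.
Counting signs: 2 positive, 1 negative.
Hence Q is indefinite.
⟨·,·⟩ is an inner product exactly when A is positive definite.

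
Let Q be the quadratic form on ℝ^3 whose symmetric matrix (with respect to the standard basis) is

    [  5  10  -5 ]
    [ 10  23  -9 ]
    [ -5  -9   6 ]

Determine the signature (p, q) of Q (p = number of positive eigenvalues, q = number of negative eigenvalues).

(3, 0)

Congruent diagonalization of A (simultaneous row and column reduction) yields pivots 5, 3, 2/3.
That gives 3 positive pivots.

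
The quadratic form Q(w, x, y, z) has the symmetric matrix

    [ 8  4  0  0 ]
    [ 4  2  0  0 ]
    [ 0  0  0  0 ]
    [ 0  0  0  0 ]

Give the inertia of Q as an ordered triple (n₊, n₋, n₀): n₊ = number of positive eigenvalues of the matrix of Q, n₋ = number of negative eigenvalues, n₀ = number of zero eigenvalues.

(1, 0, 3)

Symmetric row and column elimination reduces A to a congruent diagonal form with pivots 8, 0, 0, 0.
Counting signs: 1 positive, 3 zero.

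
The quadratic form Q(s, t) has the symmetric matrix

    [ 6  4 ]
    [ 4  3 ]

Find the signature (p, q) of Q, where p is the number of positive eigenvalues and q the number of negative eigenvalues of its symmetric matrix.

Congruent diagonalization of A (simultaneous row and column reduction) yields pivots 6, 1/3.
Counting signs: 2 positive.

(2, 0)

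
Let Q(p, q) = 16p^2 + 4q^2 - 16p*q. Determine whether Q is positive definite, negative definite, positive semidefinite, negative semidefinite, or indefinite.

positive semidefinite

Write A = [[16, -8], [-8, 4]].
Applying the same elementary operations to the rows and columns of A produces a congruent diagonal matrix with entries 16, 0.
So there are 1 positive, 1 zero pivots.
Hence Q is positive semidefinite.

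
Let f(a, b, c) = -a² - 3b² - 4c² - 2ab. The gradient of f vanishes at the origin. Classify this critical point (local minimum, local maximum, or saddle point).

The Hessian at the origin is H = [[-2, -2, 0], [-2, -6, 0], [0, 0, -8]].
An LDLᵀ factorisation of H has diagonal entries -2, -4, -8.
Counting signs: 3 negative.
H is negative definite, so the origin is a strict local maximum.

local maximum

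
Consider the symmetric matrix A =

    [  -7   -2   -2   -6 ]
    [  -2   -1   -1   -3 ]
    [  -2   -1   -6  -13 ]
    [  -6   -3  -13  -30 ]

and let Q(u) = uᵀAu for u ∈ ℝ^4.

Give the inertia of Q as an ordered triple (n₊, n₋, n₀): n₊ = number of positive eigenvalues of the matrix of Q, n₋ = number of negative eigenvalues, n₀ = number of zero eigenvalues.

An LDLᵀ factorisation of A has diagonal entries -7, -3/7, -5, -1.
Counting signs: 4 negative.

(0, 4, 0)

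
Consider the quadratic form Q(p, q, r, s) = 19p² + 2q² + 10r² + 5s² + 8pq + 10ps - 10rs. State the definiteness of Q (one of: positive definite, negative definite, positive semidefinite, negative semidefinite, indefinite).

positive definite

The symmetric matrix of Q is A = [[19, 4, 0, 5], [4, 2, 0, 0], [0, 0, 10, -5], [5, 0, -5, 5]].
Leading principal minors: Δ_1 = 19, Δ_2 = 22, Δ_3 = 220, Δ_4 = 50.
All leading principal minors are positive, so by Sylvester's criterion Q is positive definite.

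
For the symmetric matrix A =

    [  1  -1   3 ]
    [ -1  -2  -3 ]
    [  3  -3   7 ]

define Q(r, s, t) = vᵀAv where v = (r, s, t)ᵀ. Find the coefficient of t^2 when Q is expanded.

7

The coefficient of t^2 is the diagonal entry A[3,3] = 7.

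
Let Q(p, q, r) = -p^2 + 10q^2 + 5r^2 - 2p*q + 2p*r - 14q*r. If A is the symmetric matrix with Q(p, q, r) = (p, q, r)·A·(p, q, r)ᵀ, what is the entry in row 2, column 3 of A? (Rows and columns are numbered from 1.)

-7

The coefficient of q·r in Q is -14. For a symmetric A this equals A[2,3] + A[3,2] = 2·A[2,3].
So A[2,3] = -14/2 = -7.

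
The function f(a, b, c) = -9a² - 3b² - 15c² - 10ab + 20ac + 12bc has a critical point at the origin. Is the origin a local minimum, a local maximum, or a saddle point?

local maximum

The Hessian at the origin is H = [[-18, -10, 20], [-10, -6, 12], [20, 12, -30]].
Congruent diagonalization of H (simultaneous row and column reduction) yields pivots -18, -4/9, -6.
Counting signs: 3 negative.
H is negative definite, so the origin is a strict local maximum.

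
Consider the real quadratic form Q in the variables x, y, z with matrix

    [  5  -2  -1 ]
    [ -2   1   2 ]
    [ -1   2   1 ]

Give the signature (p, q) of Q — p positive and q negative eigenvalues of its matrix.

(2, 1)

Congruent diagonalization of A (simultaneous row and column reduction) yields pivots 5, 1/5, -12.
So there are 2 positive, 1 negative pivots.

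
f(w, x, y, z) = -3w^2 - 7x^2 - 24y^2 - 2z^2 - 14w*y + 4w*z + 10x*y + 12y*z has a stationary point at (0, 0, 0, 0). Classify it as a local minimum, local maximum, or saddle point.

local maximum

The Hessian at the origin is H = [[-6, 0, -14, 4], [0, -14, 10, 0], [-14, 10, -48, 12], [4, 0, 12, -4]].
Applying the same elementary operations to the rows and columns of H produces a congruent diagonal matrix with entries -6, -14, -172/21, -20/43.
That gives 4 negative pivots.
H is negative definite, so the origin is a strict local maximum.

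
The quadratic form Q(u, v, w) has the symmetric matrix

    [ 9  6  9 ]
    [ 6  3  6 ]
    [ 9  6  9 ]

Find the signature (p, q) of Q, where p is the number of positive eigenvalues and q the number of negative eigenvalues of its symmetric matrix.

Congruent diagonalization of A (simultaneous row and column reduction) yields pivots 9, -1, 0.
So there are 1 positive, 1 negative, 1 zero pivots.

(1, 1)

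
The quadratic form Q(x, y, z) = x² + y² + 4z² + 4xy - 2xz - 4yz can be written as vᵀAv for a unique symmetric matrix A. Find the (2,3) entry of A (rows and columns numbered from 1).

-2

The coefficient of y·z in Q is -4. For a symmetric A this equals A[2,3] + A[3,2] = 2·A[2,3].
So A[2,3] = -4/2 = -2.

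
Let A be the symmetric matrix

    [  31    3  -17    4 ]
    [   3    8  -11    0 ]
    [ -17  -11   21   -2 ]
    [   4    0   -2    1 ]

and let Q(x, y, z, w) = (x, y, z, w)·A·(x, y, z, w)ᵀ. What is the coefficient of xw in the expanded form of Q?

8

The coefficient of xw is A[1,4] + A[4,1] = 2·4 = 8.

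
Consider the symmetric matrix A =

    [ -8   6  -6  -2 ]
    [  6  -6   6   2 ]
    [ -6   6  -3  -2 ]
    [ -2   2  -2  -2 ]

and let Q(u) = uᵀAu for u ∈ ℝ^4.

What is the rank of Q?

Symmetric row and column elimination reduces A to a congruent diagonal form with pivots -8, -3/2, 3, -4/3.
That gives 1 positive, 3 negative pivots.
The rank is the number of nonzero pivots: 4.

4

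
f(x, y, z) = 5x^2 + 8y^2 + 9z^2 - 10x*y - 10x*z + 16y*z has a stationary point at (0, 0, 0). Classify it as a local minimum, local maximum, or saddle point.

local minimum

The Hessian at the origin is H = [[10, -10, -10], [-10, 16, 16], [-10, 16, 18]].
An LDLᵀ factorisation of H has diagonal entries 10, 6, 2.
So there are 3 positive pivots.
H is positive definite, so the origin is a strict local minimum.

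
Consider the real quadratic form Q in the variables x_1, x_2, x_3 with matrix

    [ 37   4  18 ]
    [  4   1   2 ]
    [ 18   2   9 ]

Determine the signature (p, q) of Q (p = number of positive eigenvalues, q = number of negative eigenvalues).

(3, 0)

Symmetric row and column elimination reduces A to a congruent diagonal form with pivots 37, 21/37, 5/21.
So there are 3 positive pivots.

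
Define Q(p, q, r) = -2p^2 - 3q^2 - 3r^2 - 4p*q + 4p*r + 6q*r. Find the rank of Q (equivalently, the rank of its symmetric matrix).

2

The associated matrix is A = [[-2, -2, 2], [-2, -3, 3], [2, 3, -3]].
Symmetric row and column elimination reduces A to a congruent diagonal form with pivots -2, -1, 0.
That gives 2 negative, 1 zero pivots.
The rank is the number of nonzero pivots: 2.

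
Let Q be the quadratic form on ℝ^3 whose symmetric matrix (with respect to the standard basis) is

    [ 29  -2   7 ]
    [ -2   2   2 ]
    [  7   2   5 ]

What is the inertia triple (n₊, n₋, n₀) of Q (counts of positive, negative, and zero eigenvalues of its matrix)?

Applying the same elementary operations to the rows and columns of A produces a congruent diagonal matrix with entries 29, 54/29, 0.
So there are 2 positive, 1 zero pivots.

(2, 0, 1)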